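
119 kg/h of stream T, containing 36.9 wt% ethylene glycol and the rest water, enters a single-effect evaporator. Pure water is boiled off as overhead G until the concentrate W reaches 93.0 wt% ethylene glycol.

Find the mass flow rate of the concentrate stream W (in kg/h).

ethylene glycol is conserved: 119×0.369 = 43.911 kg/h all reports to the concentrate.
Concentrate = 43.911/(target fraction) = 47.216 kg/h.

47.22 kg/h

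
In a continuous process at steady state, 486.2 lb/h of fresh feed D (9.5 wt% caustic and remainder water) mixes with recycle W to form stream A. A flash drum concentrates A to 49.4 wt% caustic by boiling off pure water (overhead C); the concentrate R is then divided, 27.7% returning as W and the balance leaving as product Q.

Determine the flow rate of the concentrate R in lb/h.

Overall caustic balance (none leaves overhead): caustic in fresh feed = caustic in product, i.e. 486.2×0.095 = (1−0.277)·R·0.494.
R = 46.189/(0.494×0.723) = 129.32 lb/h.

129.3 lb/h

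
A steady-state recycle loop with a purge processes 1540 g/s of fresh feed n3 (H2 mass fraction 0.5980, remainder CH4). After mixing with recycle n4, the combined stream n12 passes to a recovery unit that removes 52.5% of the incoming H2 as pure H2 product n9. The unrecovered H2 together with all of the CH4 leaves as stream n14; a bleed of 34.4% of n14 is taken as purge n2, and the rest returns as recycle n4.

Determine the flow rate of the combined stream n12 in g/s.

CH4 enters only via n3 and leaves only via the purge: 1540×0.402 = 0.344×(CH4 in n14), and the recovery unit passes all CH4, so CH4 in n12 = CH4 in n14 = 1799.7 g/s.
H2 in n12: m_A = 1540×0.598 + (1−0.344)·(1−0.525)·m_A, so m_A = 920.92/0.6884 = 1337.8 g/s.
n12 = 1337.8 + 1799.7 = 3137.4 g/s.

3137 g/s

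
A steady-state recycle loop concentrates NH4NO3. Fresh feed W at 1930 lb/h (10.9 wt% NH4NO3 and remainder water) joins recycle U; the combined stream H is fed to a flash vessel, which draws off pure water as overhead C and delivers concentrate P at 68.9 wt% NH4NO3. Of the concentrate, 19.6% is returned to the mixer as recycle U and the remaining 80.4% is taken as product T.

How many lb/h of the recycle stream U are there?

74.43 lb/h

Overall NH4NO3 balance (none leaves overhead): NH4NO3 in fresh feed = NH4NO3 in product, i.e. 1930×0.109 = (1−0.196)·P·0.689.
P = 210.37/(0.689×0.804) = 379.76 lb/h.
Recycle U = 0.196×379.76 = 74.433 lb/h.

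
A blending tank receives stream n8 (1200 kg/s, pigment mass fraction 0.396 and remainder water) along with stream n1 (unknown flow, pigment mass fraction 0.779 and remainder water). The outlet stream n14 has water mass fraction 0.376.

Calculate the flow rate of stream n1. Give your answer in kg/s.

1765 kg/s

Let n1 be the unknown flow. Total out = 1200 + n1.
water balance: 724.8 + 0.221·n1 = 0.376·(1200 + n1)
(0.221 − 0.376)·n1 = 0.376×1200 − 724.8 = -273.6
n1 = -273.6 / -0.155 = 1765.2 kg/s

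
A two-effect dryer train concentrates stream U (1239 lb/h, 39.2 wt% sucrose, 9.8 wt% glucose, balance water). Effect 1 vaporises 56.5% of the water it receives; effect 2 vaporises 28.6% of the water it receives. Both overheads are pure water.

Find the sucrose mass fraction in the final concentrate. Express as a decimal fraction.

0.6046

water in feed = 1239×0.510 = 631.89 lb/h.
After stage 1: water left = (1−0.565)×631.89 = 274.87; stream total = 881.98 lb/h.
After stage 2: water left = (1−0.286)×274.87 = 196.26; final concentrate = 803.37 lb/h.
sucrose fraction = 485.69/803.37 = 0.6046.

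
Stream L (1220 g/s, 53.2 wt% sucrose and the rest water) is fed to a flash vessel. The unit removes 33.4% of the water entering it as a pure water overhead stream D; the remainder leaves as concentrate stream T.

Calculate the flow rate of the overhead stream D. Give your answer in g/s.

water entering = 1220×0.468 = 570.96 g/s; overhead removed = 0.334×570.96 = 190.7 g/s.

190.7 g/s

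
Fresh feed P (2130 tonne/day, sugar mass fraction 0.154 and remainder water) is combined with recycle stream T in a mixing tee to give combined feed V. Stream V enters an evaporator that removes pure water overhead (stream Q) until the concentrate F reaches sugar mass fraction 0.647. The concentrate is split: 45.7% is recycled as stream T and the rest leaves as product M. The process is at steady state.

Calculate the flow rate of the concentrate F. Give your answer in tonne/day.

933.7 tonne/day

Overall sugar balance (none leaves overhead): sugar in fresh feed = sugar in product, i.e. 2130×0.154 = (1−0.457)·F·0.647.
F = 328.02/(0.647×0.543) = 933.68 tonne/day.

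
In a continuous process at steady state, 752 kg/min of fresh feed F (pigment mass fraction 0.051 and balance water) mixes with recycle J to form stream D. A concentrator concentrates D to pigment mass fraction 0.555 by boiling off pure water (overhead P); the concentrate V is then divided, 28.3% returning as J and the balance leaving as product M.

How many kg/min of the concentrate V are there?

Overall pigment balance (none leaves overhead): pigment in fresh feed = pigment in product, i.e. 752×0.051 = (1−0.283)·V·0.555.
V = 38.352/(0.555×0.717) = 96.378 kg/min.

96.38 kg/min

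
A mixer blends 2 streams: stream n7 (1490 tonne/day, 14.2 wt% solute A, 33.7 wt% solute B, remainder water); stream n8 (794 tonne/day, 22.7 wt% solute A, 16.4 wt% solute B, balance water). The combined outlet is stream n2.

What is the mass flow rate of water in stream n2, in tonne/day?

1260 tonne/day

water out = water in = 1490×0.521 + 794×0.609 = 1259.8 tonne/day.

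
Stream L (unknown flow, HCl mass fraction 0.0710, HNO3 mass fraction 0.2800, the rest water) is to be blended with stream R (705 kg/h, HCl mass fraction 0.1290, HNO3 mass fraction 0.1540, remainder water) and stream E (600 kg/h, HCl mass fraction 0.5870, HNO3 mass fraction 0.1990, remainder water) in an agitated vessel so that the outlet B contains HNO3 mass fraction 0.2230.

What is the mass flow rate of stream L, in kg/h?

1106 kg/h

Let L be the unknown flow. Total out = 1305 + L.
HNO3 balance: 227.97 + 0.280·L = 0.223·(1305 + L)
(0.280 − 0.223)·L = 0.223×1305 − 227.97 = 63.045
L = 63.045 / 0.057 = 1106.1 kg/h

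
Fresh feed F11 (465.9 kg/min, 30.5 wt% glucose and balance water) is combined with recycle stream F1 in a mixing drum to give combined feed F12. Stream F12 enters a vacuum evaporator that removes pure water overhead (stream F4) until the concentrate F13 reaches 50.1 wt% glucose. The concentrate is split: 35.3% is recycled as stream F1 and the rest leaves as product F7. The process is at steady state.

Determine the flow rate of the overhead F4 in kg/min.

182.3 kg/min

Overall glucose balance (none leaves overhead): glucose in fresh feed = glucose in product, i.e. 465.9×0.305 = (1−0.353)·F13·0.501.
F13 = 142.1/(0.501×0.647) = 438.38 kg/min.
Recycle F1 = 0.353×438.38 = 154.75 kg/min.
Combined feed F12 = 465.9 + 154.75 = 620.65 kg/min.
Overhead F4 = F12 − F13 = 620.65 − 438.38 = 182.27 kg/min.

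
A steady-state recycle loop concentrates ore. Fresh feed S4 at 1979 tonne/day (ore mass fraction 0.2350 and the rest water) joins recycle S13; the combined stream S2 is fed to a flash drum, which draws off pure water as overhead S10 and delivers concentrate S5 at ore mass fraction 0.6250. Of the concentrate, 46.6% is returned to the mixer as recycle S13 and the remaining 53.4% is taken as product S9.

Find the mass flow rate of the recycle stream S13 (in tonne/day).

649.3 tonne/day

Overall ore balance (none leaves overhead): ore in fresh feed = ore in product, i.e. 1979×0.235 = (1−0.466)·S5·0.625.
S5 = 465.06/(0.625×0.534) = 1393.5 tonne/day.
Recycle S13 = 0.466×1393.5 = 649.35 tonne/day.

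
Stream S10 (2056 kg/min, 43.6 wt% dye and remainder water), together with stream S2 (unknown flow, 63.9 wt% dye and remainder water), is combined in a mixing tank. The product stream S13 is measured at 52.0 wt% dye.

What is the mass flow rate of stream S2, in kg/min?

Let S2 be the unknown flow. Total out = 2056 + S2.
dye balance: 896.42 + 0.639·S2 = 0.520·(2056 + S2)
(0.639 − 0.520)·S2 = 0.520×2056 − 896.42 = 172.7
S2 = 172.7 / 0.119 = 1451.3 kg/min

1451 kg/min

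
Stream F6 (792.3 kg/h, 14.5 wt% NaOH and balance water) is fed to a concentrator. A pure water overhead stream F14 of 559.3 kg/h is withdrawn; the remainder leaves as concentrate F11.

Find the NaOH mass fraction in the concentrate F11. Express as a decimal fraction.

0.493

NaOH is not removed: 792.3×0.145 = 114.88 kg/h of NaOH enters F11.
Concentrate = 792.3 − 559.3 = 233 kg/h.
Mass fraction = 114.88/233 = 0.493.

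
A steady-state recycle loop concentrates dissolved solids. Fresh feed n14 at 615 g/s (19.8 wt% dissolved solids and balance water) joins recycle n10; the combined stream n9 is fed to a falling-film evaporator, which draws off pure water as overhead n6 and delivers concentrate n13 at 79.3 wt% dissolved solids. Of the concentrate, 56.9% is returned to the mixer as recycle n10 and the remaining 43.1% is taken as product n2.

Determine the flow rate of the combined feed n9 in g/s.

Overall dissolved solids balance (none leaves overhead): dissolved solids in fresh feed = dissolved solids in product, i.e. 615×0.198 = (1−0.569)·n13·0.793.
n13 = 121.77/(0.793×0.431) = 356.28 g/s.
Recycle n10 = 0.569×356.28 = 202.72 g/s.
Combined feed n9 = 615 + 202.72 = 817.72 g/s.

817.7 g/s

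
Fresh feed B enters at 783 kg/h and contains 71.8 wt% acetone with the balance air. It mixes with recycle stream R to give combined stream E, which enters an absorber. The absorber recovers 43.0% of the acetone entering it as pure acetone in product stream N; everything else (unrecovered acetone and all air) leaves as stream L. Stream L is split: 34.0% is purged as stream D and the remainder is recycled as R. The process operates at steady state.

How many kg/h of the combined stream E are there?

1551 kg/h

air enters only via B and leaves only via the purge: 783×0.282 = 0.340×(air in L), and the absorber passes all air, so air in E = air in L = 649.43 kg/h.
acetone in E: m_A = 783×0.718 + (1−0.340)·(1−0.430)·m_A, so m_A = 562.19/0.6238 = 901.24 kg/h.
E = 901.24 + 649.43 = 1550.7 kg/h.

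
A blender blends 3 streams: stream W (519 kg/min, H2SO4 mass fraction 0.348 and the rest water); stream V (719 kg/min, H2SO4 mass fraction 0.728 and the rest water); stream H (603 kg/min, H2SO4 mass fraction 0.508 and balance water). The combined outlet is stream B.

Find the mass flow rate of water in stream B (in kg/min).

830.6 kg/min

water out = water in = 519×0.652 + 719×0.272 + 603×0.492 = 830.63 kg/min.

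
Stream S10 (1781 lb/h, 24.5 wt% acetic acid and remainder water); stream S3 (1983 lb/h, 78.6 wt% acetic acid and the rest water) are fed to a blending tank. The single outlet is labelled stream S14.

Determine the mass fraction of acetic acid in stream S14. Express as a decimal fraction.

0.530

Total flow out = 1781 + 1983 = 3764 lb/h.
acetic acid in = 1781×0.245 + 1983×0.786 = 1995 lb/h.
acetic acid mass fraction in S14 = 1995/3764 = 0.530.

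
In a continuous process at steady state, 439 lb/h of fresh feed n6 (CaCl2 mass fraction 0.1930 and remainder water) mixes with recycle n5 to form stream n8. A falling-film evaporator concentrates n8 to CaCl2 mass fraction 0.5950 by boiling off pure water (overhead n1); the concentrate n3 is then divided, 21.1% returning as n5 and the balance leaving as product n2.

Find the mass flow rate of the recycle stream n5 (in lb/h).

38.08 lb/h

Overall CaCl2 balance (none leaves overhead): CaCl2 in fresh feed = CaCl2 in product, i.e. 439×0.193 = (1−0.211)·n3·0.595.
n3 = 84.727/(0.595×0.789) = 180.48 lb/h.
Recycle n5 = 0.211×180.48 = 38.081 lb/h.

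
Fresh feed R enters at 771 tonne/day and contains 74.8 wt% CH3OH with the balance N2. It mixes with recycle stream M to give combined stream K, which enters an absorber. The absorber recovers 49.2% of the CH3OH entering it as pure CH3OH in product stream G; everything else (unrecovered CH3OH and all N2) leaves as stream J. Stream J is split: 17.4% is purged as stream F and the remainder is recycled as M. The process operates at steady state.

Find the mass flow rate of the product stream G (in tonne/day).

488.9 tonne/day

CH3OH in K: m_A = 771×0.748 + (1−0.174)·(1−0.492)·m_A, so m_A = 576.71/0.5804 = 993.65 tonne/day.
Product G = 0.492×993.65 = 488.88 tonne/day.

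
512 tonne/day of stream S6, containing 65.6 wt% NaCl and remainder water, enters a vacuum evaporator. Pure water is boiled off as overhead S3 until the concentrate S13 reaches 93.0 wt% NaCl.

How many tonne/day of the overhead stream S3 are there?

150.8 tonne/day

NaCl is conserved: 512×0.656 = 335.87 tonne/day all reports to the concentrate.
Concentrate = 335.87/(target fraction) = 361.15 tonne/day.
Overhead = 512 − 361.15 = 150.85 tonne/day.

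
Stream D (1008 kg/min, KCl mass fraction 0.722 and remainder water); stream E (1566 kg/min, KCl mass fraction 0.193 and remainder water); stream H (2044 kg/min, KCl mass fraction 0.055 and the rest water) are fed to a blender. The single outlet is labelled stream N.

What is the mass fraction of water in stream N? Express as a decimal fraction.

0.753

Total flow out = 1008 + 1566 + 2044 = 4618 kg/min.
water in = 1008×0.278 + 1566×0.807 + 2044×0.945 = 3475.6 kg/min.
water mass fraction in N = 3475.6/4618 = 0.753.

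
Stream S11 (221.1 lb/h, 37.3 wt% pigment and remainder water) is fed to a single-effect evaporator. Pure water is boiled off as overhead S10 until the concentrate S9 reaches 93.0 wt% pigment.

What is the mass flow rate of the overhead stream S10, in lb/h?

pigment is conserved: 221.1×0.373 = 82.47 lb/h all reports to the concentrate.
Concentrate = 82.47/(target fraction) = 88.678 lb/h.
Overhead = 221.1 − 88.678 = 132.42 lb/h.

132.4 lb/h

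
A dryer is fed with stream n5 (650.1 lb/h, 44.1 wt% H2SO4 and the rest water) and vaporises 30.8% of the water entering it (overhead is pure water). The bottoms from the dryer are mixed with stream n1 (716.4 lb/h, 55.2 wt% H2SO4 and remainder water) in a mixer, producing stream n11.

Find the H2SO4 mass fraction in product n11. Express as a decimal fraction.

Vapour removed = 0.308×0.559×650.1 = 111.93 lb/h; concentrate = 538.17 lb/h.
H2SO4 reaching the mixer = 286.69 (from concentrate) + 716.4×0.552 = 682.15 lb/h.
Product flow = 538.17 + 716.4 = 1254.6 lb/h; H2SO4 fraction = 0.544.

0.544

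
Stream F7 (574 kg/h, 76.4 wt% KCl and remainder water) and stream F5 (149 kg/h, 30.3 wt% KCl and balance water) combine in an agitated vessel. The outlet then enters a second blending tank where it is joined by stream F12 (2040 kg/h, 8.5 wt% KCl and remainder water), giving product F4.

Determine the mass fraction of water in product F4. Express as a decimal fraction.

0.762

Overall, product flow = 2763 kg/h.
water in = 574×0.236 + 149×0.697 + 2040×0.915 = 2105.9 kg/h.
water fraction in F4 = 0.762.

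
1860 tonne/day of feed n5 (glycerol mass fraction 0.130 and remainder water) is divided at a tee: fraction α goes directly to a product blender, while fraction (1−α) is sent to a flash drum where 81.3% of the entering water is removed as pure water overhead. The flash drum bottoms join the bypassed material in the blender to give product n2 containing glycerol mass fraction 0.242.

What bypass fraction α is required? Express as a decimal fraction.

0.346

All 1860×0.130 = 241.8 tonne/day of glycerol reaches n2, so n2 = 241.8/0.242 = 999.17 tonne/day and vapour = 860.83 tonne/day.
The evaporator receives (1−α)·1860 of feed at 0.870 water and removes 0.813 of that water:
0.813×0.870×(1−α)×1860 = 860.83
(1−α) = 860.83/1315.6 = 0.6543;  α = 0.3457.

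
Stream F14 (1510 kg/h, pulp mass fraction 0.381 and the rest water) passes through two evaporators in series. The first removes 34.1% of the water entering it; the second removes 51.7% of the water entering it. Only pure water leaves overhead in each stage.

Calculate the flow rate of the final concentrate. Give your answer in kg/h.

872.8 kg/h

water in feed = 1510×0.619 = 934.69 kg/h.
After stage 1: water left = (1−0.341)×934.69 = 615.96; stream total = 1191.3 kg/h.
After stage 2: water left = (1−0.517)×615.96 = 297.51; final concentrate = 872.82 kg/h.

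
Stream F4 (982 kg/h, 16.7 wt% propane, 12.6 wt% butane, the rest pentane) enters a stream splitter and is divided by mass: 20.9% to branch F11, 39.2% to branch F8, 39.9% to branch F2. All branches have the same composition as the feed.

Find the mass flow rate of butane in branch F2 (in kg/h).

Branch F2 total = 0.399×982 = 391.82 kg/h.
butane in F2 = 0.126×391.82 = 49.369 kg/h.

49.37 kg/h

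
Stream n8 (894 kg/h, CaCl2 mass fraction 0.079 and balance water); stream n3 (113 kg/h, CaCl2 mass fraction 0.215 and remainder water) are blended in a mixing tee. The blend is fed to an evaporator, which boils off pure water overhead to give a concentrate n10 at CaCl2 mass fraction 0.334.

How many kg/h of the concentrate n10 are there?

CaCl2 entering = 894×0.079 + 113×0.215 = 94.921 kg/h.
All CaCl2 reports to n10, so n10 = 94.921/0.334 = 284.19 kg/h.

284.2 kg/h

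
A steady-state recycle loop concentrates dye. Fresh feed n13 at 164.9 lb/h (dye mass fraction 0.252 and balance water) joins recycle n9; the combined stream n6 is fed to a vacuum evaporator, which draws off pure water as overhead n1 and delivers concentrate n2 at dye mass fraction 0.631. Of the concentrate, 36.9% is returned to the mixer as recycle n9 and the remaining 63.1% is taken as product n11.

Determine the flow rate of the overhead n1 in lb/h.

99.04 lb/h

Overall dye balance (none leaves overhead): dye in fresh feed = dye in product, i.e. 164.9×0.252 = (1−0.369)·n2·0.631.
n2 = 41.555/(0.631×0.631) = 104.37 lb/h.
Recycle n9 = 0.369×104.37 = 38.511 lb/h.
Combined feed n6 = 164.9 + 38.511 = 203.41 lb/h.
Overhead n1 = n6 − n2 = 203.41 − 104.37 = 99.045 lb/h.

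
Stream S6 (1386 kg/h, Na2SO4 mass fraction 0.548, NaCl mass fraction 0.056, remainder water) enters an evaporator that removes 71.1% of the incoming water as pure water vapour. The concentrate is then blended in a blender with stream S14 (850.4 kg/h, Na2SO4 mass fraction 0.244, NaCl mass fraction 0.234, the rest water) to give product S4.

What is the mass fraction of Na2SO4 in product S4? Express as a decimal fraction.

Vapour removed = 0.711×0.396×1386 = 390.24 kg/h; concentrate = 995.76 kg/h.
Na2SO4 reaching the mixer = 759.53 (from concentrate) + 850.4×0.244 = 967.03 kg/h.
Product flow = 995.76 + 850.4 = 1846.2 kg/h; Na2SO4 fraction = 0.524.

0.524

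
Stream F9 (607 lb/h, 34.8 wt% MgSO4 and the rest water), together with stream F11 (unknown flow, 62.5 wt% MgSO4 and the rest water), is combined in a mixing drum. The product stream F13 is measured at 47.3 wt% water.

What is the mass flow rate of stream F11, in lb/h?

1109 lb/h

Let F11 be the unknown flow. Total out = 607 + F11.
water balance: 395.76 + 0.375·F11 = 0.473·(607 + F11)
(0.375 − 0.473)·F11 = 0.473×607 − 395.76 = -108.65
F11 = -108.65 / -0.098 = 1108.7 lb/h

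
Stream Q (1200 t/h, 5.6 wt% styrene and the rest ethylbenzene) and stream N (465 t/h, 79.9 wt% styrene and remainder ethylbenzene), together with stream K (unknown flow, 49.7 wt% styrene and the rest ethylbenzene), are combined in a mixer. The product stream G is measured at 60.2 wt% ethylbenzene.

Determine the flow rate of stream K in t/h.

Let K be the unknown flow. Total out = 1665 + K.
ethylbenzene balance: 1226.3 + 0.503·K = 0.602·(1665 + K)
(0.503 − 0.602)·K = 0.602×1665 − 1226.3 = -223.93
K = -223.93 / -0.099 = 2262 t/h

2262 t/h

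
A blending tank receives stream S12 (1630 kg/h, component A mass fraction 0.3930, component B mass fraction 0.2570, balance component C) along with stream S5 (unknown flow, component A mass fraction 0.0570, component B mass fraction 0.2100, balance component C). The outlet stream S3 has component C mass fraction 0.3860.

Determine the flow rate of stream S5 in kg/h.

Let S5 be the unknown flow. Total out = 1630 + S5.
component C balance: 570.5 + 0.733·S5 = 0.386·(1630 + S5)
(0.733 − 0.386)·S5 = 0.386×1630 − 570.5 = 58.68
S5 = 58.68 / 0.347 = 169.11 kg/h

169.1 kg/h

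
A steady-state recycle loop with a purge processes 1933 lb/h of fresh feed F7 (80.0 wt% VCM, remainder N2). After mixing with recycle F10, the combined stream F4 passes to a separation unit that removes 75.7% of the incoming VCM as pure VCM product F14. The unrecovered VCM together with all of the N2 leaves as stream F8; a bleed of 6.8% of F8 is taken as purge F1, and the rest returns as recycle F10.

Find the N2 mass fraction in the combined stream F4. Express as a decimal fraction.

0.740

N2 enters only via F7 and leaves only via the purge: 1933×0.200 = 0.068×(N2 in F8), and the separation unit passes all N2, so N2 in F4 = N2 in F8 = 5685.3 lb/h.
VCM in F4: m_A = 1933×0.800 + (1−0.068)·(1−0.757)·m_A, so m_A = 1546.4/0.7735 = 1999.2 lb/h.
F4 = 1999.2 + 5685.3 = 7684.5 lb/h.
N2 fraction in F4 = 5685.3/7684.5 = 0.740.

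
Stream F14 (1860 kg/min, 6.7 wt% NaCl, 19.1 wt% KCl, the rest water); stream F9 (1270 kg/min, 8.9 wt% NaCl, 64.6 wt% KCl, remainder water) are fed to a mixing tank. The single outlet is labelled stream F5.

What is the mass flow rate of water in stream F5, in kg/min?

water out = water in = 1860×0.742 + 1270×0.265 = 1716.7 kg/min.

1717 kg/min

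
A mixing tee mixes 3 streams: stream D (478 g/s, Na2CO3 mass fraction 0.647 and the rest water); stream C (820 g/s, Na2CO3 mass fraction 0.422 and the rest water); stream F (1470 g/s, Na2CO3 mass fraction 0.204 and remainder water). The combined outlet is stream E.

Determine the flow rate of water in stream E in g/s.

water out = water in = 478×0.353 + 820×0.578 + 1470×0.796 = 1812.8 g/s.

1813 g/s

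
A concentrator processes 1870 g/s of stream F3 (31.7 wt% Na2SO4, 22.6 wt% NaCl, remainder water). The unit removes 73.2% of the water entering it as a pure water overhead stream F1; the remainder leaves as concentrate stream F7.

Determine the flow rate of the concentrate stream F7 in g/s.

water entering = 1870×0.457 = 854.59 g/s; overhead removed = 0.732×854.59 = 625.56 g/s.
Concentrate = 1870 − 625.56 = 1244.4 g/s.

1244 g/s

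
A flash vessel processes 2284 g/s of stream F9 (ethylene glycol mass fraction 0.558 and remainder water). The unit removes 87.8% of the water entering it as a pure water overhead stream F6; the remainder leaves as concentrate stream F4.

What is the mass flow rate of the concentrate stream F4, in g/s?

water entering = 2284×0.442 = 1009.5 g/s; overhead removed = 0.878×1009.5 = 886.37 g/s.
Concentrate = 2284 − 886.37 = 1397.6 g/s.

1398 g/s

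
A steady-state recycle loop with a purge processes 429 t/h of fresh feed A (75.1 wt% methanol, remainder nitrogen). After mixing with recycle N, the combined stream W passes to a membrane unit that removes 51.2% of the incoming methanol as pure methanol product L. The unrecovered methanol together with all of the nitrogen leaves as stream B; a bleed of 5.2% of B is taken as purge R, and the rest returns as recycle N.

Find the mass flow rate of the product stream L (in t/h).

307 t/h

methanol in W: m_A = 429×0.751 + (1−0.052)·(1−0.512)·m_A, so m_A = 322.18/0.5374 = 599.54 t/h.
Product L = 0.512×599.54 = 306.97 t/h.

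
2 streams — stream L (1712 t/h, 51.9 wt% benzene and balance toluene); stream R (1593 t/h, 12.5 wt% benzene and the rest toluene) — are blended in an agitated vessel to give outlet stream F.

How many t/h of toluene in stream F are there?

2217 t/h

toluene out = toluene in = 1712×0.481 + 1593×0.875 = 2217.3 t/h.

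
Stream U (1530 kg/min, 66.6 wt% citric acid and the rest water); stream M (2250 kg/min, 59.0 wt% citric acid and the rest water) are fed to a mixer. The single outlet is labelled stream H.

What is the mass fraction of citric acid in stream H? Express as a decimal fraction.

Total flow out = 1530 + 2250 = 3780 kg/min.
citric acid in = 1530×0.666 + 2250×0.590 = 2346.5 kg/min.
citric acid mass fraction in H = 2346.5/3780 = 0.6208.

0.6208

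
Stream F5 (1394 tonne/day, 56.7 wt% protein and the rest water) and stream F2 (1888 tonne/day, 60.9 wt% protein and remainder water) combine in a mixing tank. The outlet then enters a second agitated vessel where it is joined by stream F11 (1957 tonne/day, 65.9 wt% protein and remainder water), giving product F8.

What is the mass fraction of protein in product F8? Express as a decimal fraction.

Overall, product flow = 5239 tonne/day.
protein in = 1394×0.567 + 1888×0.609 + 1957×0.659 = 3229.9 tonne/day.
protein fraction in F8 = 0.6165.

0.6165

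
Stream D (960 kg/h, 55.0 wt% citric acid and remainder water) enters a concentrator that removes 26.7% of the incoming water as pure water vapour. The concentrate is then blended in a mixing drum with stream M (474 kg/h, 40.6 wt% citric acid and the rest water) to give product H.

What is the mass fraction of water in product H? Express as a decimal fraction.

Vapour removed = 0.267×0.450×960 = 115.34 kg/h; concentrate = 844.66 kg/h.
water reaching the mixer = 316.66 (from concentrate) + 474×0.594 = 598.21 kg/h.
Product flow = 844.66 + 474 = 1318.7 kg/h; water fraction = 0.454.

0.454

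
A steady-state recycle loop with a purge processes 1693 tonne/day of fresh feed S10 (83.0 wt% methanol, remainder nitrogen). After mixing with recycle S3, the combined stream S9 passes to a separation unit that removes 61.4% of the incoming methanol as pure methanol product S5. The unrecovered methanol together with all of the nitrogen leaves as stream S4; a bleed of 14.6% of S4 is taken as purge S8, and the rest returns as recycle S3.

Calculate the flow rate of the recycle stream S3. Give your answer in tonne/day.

2374 tonne/day

nitrogen enters only via S10 and leaves only via the purge: 1693×0.170 = 0.146×(nitrogen in S4), and the separation unit passes all nitrogen, so nitrogen in S9 = nitrogen in S4 = 1971.3 tonne/day.
methanol in S9: m_A = 1693×0.830 + (1−0.146)·(1−0.614)·m_A, so m_A = 1405.2/0.6704 = 2096.2 tonne/day.
S4 = (1−0.614)×2096.2 + 1971.3 = 2780.4 tonne/day.
Recycle S3 = (1−0.146)×2780.4 = 2374.5 tonne/day.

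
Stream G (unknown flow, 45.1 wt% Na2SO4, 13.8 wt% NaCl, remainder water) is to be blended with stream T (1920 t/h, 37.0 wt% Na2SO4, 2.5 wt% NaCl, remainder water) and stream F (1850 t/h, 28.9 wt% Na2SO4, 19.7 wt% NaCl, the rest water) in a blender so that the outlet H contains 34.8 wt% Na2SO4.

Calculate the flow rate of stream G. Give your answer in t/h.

Let G be the unknown flow. Total out = 3770 + G.
Na2SO4 balance: 1245 + 0.451·G = 0.348·(3770 + G)
(0.451 − 0.348)·G = 0.348×3770 − 1245 = 66.91
G = 66.91 / 0.103 = 649.61 t/h

649.6 t/h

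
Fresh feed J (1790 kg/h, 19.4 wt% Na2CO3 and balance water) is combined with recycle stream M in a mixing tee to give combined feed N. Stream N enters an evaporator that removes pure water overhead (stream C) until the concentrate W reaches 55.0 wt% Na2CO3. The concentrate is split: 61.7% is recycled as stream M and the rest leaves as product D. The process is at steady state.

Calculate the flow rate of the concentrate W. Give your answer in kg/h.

1649 kg/h

Overall Na2CO3 balance (none leaves overhead): Na2CO3 in fresh feed = Na2CO3 in product, i.e. 1790×0.194 = (1−0.617)·W·0.550.
W = 347.26/(0.550×0.383) = 1648.5 kg/h.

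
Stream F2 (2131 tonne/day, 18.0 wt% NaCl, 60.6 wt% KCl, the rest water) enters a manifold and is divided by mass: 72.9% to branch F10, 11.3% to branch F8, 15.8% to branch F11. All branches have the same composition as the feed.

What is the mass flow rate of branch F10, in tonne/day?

Branch F10 flow = 0.729×2131 = 1553.5 tonne/day.

1553 tonne/day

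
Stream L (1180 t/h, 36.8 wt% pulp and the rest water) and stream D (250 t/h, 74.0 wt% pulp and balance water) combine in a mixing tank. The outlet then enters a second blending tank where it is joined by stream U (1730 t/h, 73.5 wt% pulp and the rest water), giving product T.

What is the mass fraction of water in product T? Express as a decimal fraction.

Overall, product flow = 3160 t/h.
water in = 1180×0.632 + 250×0.260 + 1730×0.265 = 1269.2 t/h.
water fraction in T = 0.402.

0.402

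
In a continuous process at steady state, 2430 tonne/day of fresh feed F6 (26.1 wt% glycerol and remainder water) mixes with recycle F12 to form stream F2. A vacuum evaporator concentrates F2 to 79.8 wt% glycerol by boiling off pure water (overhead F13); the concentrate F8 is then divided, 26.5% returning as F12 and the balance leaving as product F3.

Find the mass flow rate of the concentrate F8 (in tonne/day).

Overall glycerol balance (none leaves overhead): glycerol in fresh feed = glycerol in product, i.e. 2430×0.261 = (1−0.265)·F8·0.798.
F8 = 634.23/(0.798×0.735) = 1081.3 tonne/day.

1081 tonne/day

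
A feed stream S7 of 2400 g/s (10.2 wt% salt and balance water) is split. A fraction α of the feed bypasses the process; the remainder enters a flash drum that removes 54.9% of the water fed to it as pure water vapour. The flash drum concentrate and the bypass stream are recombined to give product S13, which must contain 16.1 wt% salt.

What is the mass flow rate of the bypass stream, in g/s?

All 2400×0.102 = 244.8 g/s of salt reaches S13, so S13 = 244.8/0.161 = 1520.5 g/s and vapour = 879.5 g/s.
The evaporator receives (1−α)·2400 of feed at 0.898 water and removes 0.549 of that water:
0.549×0.898×(1−α)×2400 = 879.5
(1−α) = 879.5/1183.2 = 0.7433;  α = 0.2567.
Bypass flow = 0.2567×2400 = 616.03 g/s.

616 g/s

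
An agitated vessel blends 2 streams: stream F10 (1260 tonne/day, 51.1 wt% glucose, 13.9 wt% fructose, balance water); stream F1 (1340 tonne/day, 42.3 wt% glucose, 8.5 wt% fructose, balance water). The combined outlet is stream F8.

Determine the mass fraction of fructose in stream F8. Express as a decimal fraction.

0.111

Total flow out = 1260 + 1340 = 2600 tonne/day.
fructose in = 1260×0.139 + 1340×0.085 = 289.04 tonne/day.
fructose mass fraction in F8 = 289.04/2600 = 0.111.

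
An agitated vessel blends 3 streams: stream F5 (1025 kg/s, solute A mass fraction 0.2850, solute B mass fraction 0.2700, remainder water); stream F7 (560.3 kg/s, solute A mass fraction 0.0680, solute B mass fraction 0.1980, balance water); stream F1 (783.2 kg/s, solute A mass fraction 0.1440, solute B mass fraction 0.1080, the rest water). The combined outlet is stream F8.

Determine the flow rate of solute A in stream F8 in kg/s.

solute A out = solute A in = 1025×0.285 + 560.3×0.068 + 783.2×0.144 = 443.01 kg/s.

443 kg/s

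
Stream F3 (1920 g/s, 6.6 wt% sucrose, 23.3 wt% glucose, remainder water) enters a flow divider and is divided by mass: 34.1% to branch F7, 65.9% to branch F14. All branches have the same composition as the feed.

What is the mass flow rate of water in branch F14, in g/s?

Branch F14 total = 0.659×1920 = 1265.3 g/s.
water in F14 = 0.701×1265.3 = 886.96 g/s.

887 g/s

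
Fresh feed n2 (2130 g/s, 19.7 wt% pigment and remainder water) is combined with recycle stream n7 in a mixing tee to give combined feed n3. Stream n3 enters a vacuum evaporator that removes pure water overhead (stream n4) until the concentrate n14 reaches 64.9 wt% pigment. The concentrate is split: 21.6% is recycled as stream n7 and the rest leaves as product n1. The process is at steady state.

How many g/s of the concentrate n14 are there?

824.7 g/s

Overall pigment balance (none leaves overhead): pigment in fresh feed = pigment in product, i.e. 2130×0.197 = (1−0.216)·n14·0.649.
n14 = 419.61/(0.649×0.784) = 824.68 g/s.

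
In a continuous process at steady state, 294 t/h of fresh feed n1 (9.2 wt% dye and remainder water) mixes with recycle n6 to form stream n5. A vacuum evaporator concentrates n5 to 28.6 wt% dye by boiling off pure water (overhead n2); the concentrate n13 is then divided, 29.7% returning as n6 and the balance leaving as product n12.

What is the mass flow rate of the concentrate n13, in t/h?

134.5 t/h

Overall dye balance (none leaves overhead): dye in fresh feed = dye in product, i.e. 294×0.092 = (1−0.297)·n13·0.286.
n13 = 27.048/(0.286×0.703) = 134.53 t/h.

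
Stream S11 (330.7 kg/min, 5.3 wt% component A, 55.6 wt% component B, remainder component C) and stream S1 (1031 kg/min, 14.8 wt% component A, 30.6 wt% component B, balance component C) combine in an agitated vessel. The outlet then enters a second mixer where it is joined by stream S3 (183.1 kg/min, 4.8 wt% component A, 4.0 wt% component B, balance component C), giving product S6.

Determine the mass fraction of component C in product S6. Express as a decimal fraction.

Overall, product flow = 1544.8 kg/min.
component C in = 330.7×0.391 + 1031×0.546 + 183.1×0.912 = 859.22 kg/min.
component C fraction in S6 = 0.5562.

0.5562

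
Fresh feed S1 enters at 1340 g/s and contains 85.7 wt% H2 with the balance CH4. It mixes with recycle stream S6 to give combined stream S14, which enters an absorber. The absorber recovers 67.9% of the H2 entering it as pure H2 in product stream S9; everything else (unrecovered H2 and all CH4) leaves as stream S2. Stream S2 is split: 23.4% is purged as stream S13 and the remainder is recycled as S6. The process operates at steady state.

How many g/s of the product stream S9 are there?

H2 in S14: m_A = 1340×0.857 + (1−0.234)·(1−0.679)·m_A, so m_A = 1148.4/0.7541 = 1522.8 g/s.
Product S9 = 0.679×1522.8 = 1034 g/s.

1034 g/s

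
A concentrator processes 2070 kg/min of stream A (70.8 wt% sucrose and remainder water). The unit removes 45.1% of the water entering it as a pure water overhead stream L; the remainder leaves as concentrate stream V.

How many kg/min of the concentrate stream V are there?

water entering = 2070×0.292 = 604.44 kg/min; overhead removed = 0.451×604.44 = 272.6 kg/min.
Concentrate = 2070 − 272.6 = 1797.4 kg/min.

1797 kg/min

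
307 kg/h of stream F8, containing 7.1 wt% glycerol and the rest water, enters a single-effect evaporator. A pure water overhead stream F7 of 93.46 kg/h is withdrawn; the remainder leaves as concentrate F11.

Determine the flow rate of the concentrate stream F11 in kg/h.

213.5 kg/h

Concentrate = 307 − 93.46 = 213.54 kg/h.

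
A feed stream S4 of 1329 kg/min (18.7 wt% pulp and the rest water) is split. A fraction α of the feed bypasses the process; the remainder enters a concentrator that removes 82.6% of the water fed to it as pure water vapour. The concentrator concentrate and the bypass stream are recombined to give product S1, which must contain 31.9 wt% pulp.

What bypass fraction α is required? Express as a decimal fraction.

0.384

All 1329×0.187 = 248.52 kg/min of pulp reaches S1, so S1 = 248.52/0.319 = 779.07 kg/min and vapour = 549.93 kg/min.
The evaporator receives (1−α)·1329 of feed at 0.813 water and removes 0.826 of that water:
0.826×0.813×(1−α)×1329 = 549.93
(1−α) = 549.93/892.47 = 0.6162;  α = 0.3838.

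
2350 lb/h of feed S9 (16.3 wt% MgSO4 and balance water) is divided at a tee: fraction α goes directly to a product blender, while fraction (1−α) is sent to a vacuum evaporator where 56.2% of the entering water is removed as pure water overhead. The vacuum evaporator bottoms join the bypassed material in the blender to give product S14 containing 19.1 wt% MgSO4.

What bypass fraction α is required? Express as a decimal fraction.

0.688

All 2350×0.163 = 383.05 lb/h of MgSO4 reaches S14, so S14 = 383.05/0.191 = 2005.5 lb/h and vapour = 344.5 lb/h.
The evaporator receives (1−α)·2350 of feed at 0.837 water and removes 0.562 of that water:
0.562×0.837×(1−α)×2350 = 344.5
(1−α) = 344.5/1105.4 = 0.3116;  α = 0.6884.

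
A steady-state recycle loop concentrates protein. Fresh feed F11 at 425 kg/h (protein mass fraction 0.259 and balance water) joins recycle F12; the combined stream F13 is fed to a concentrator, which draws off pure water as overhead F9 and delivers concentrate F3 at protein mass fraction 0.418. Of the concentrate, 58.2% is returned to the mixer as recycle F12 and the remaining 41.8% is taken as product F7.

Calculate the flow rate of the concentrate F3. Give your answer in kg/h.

Overall protein balance (none leaves overhead): protein in fresh feed = protein in product, i.e. 425×0.259 = (1−0.582)·F3·0.418.
F3 = 110.08/(0.418×0.418) = 629.99 kg/h.

630 kg/h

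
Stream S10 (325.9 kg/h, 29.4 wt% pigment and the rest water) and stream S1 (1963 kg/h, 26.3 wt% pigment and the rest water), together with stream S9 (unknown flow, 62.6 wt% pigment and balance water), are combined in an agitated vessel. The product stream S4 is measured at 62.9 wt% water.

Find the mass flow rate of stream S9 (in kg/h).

Let S9 be the unknown flow. Total out = 2288.9 + S9.
water balance: 1676.8 + 0.374·S9 = 0.629·(2288.9 + S9)
(0.374 − 0.629)·S9 = 0.629×2288.9 − 1676.8 = -237.1
S9 = -237.1 / -0.255 = 929.8 kg/h

929.8 kg/h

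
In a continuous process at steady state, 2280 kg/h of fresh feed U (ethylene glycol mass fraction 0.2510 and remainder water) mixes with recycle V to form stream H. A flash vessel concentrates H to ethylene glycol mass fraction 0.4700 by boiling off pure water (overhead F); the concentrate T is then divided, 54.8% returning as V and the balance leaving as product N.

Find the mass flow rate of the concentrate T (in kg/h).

2694 kg/h

Overall ethylene glycol balance (none leaves overhead): ethylene glycol in fresh feed = ethylene glycol in product, i.e. 2280×0.251 = (1−0.548)·T·0.470.
T = 572.28/(0.470×0.452) = 2693.8 kg/h.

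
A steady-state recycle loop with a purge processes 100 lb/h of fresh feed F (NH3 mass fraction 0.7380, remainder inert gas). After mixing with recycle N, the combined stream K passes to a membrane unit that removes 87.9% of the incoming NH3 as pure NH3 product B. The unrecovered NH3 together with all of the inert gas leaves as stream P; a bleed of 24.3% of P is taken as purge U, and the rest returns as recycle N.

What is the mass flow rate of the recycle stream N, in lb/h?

inert gas enters only via F and leaves only via the purge: 100×0.262 = 0.243×(inert gas in P), and the membrane unit passes all inert gas, so inert gas in K = inert gas in P = 107.82 lb/h.
NH3 in K: m_A = 100×0.738 + (1−0.243)·(1−0.879)·m_A, so m_A = 73.8/0.9084 = 81.241 lb/h.
P = (1−0.879)×81.241 + 107.82 = 117.65 lb/h.
Recycle N = (1−0.243)×117.65 = 89.06 lb/h.

89.06 lb/h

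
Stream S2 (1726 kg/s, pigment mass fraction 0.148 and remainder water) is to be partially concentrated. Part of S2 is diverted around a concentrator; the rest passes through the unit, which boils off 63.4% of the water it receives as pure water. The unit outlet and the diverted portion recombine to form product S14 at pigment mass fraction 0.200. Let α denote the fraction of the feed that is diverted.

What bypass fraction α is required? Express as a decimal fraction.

All 1726×0.148 = 255.45 kg/s of pigment reaches S14, so S14 = 255.45/0.200 = 1277.2 kg/s and vapour = 448.76 kg/s.
The evaporator receives (1−α)·1726 of feed at 0.852 water and removes 0.634 of that water:
0.634×0.852×(1−α)×1726 = 448.76
(1−α) = 448.76/932.33 = 0.4813;  α = 0.5187.

0.519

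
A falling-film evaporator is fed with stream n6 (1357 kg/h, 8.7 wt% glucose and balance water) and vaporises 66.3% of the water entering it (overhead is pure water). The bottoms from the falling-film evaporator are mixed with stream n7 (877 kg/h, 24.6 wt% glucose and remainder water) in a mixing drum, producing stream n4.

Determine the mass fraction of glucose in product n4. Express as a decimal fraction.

Vapour removed = 0.663×0.913×1357 = 821.42 kg/h; concentrate = 535.58 kg/h.
glucose reaching the mixer = 118.06 (from concentrate) + 877×0.246 = 333.8 kg/h.
Product flow = 535.58 + 877 = 1412.6 kg/h; glucose fraction = 0.236.

0.236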